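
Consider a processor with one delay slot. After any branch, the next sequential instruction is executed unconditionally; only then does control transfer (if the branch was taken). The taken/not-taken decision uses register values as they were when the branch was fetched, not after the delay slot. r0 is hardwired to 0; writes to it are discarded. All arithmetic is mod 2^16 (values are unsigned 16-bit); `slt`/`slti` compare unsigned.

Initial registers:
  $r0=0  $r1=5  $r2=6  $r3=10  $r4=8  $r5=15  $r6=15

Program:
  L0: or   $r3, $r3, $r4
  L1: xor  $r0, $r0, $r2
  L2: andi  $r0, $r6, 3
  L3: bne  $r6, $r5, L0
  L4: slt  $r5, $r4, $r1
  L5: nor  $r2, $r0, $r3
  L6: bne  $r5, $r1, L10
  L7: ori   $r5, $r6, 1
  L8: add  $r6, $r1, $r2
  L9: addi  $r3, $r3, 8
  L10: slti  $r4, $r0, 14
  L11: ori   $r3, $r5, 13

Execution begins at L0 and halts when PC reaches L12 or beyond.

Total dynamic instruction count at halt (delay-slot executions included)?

[0] or   $r3, $r3, $r4  →  {$r0:0, $r1:5, $r2:6, $r3:10, $r4:8, $r5:15, $r6:15}
[1] xor  $r0, $r0, $r2  →  {$r0:0, $r1:5, $r2:6, $r3:10, $r4:8, $r5:15, $r6:15}
[2] andi  $r0, $r6, 3  →  {$r0:0, $r1:5, $r2:6, $r3:10, $r4:8, $r5:15, $r6:15}
[3] bne  $r6, $r5, L0  →  {$r0:0, $r1:5, $r2:6, $r3:10, $r4:8, $r5:15, $r6:15}  ⟨branch fallthrough⟩
[4] slt  $r5, $r4, $r1  →  {$r0:0, $r1:5, $r2:6, $r3:10, $r4:8, $r5:0, $r6:15}
[5] nor  $r2, $r0, $r3  →  {$r0:0, $r1:5, $r2:65525, $r3:10, $r4:8, $r5:0, $r6:15}
[6] bne  $r5, $r1, L10  →  {$r0:0, $r1:5, $r2:65525, $r3:10, $r4:8, $r5:0, $r6:15}  ⟨branch taken⟩
[7] ori   $r5, $r6, 1  →  {$r0:0, $r1:5, $r2:65525, $r3:10, $r4:8, $r5:15, $r6:15}
[10] slti  $r4, $r0, 14  →  {$r0:0, $r1:5, $r2:65525, $r3:10, $r4:1, $r5:15, $r6:15}
[11] ori   $r3, $r5, 13  →  {$r0:0, $r1:5, $r2:65525, $r3:15, $r4:1, $r5:15, $r6:15}

10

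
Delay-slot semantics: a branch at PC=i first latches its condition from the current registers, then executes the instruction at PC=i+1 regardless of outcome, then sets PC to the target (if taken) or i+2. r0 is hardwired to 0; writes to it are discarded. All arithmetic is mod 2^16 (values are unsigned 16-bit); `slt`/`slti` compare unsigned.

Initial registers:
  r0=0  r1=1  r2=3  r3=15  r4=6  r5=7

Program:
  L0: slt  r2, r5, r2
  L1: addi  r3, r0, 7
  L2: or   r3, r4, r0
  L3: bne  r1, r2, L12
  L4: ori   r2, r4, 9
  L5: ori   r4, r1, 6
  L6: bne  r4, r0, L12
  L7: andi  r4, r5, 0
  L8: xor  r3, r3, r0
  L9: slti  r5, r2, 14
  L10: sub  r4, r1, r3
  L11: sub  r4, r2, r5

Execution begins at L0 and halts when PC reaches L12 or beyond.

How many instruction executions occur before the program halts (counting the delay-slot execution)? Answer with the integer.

5

#0 slt  r2, r5, r2 ; 0/1/0/15/6/7
#1 addi  r3, r0, 7 ; 0/1/0/7/6/7
#2 or   r3, r4, r0 ; 0/1/0/6/6/7
#3 bne  r1, r2, L12 ; 0/1/0/6/6/7 ; →target
#4 ori   r2, r4, 9 ; 0/1/15/6/6/7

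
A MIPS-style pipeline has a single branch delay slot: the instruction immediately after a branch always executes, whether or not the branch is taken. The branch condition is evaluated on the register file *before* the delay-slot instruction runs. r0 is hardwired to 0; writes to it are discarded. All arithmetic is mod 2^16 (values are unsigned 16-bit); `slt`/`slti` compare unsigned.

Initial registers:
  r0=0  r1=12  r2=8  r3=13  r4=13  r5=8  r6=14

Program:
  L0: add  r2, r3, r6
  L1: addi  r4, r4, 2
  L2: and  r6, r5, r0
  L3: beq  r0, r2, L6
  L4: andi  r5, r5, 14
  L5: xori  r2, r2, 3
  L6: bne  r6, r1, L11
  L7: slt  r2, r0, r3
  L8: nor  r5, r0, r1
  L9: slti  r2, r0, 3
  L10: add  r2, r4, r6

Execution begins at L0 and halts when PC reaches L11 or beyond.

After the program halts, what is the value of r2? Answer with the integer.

PC=0  add  r2, r3, r6        | r0=0 r1=12 r2=27 r3=13 r4=13 r5=8 r6=14
PC=1  addi  r4, r4, 2        | r0=0 r1=12 r2=27 r3=13 r4=15 r5=8 r6=14
PC=2  and  r6, r5, r0        | r0=0 r1=12 r2=27 r3=13 r4=15 r5=8 r6=0
PC=3  beq  r0, r2, L6        | r0=0 r1=12 r2=27 r3=13 r4=15 r5=8 r6=0  [not taken]
PC=4  andi  r5, r5, 14       | r0=0 r1=12 r2=27 r3=13 r4=15 r5=8 r6=0
PC=5  xori  r2, r2, 3        | r0=0 r1=12 r2=24 r3=13 r4=15 r5=8 r6=0
PC=6  bne  r6, r1, L11       | r0=0 r1=12 r2=24 r3=13 r4=15 r5=8 r6=0  [TAKEN]
PC=7  slt  r2, r0, r3        | r0=0 r1=12 r2=1 r3=13 r4=15 r5=8 r6=0

1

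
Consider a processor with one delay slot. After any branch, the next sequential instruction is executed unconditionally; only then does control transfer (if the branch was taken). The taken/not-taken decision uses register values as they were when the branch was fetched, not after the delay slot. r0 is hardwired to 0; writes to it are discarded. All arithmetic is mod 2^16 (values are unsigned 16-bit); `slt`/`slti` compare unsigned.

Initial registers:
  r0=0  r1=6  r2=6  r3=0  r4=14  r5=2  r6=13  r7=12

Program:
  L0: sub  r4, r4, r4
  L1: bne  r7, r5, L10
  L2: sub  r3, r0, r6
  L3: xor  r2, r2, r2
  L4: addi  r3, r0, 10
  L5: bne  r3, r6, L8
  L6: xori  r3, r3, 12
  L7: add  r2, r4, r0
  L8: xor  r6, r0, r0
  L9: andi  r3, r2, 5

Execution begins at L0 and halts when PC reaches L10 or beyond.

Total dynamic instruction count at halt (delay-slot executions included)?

3

#0 sub  r4, r4, r4 ; 0/6/6/0/0/2/13/12
#1 bne  r7, r5, L10 ; 0/6/6/0/0/2/13/12 ; →target
#2 sub  r3, r0, r6 ; 0/6/6/65523/0/2/13/12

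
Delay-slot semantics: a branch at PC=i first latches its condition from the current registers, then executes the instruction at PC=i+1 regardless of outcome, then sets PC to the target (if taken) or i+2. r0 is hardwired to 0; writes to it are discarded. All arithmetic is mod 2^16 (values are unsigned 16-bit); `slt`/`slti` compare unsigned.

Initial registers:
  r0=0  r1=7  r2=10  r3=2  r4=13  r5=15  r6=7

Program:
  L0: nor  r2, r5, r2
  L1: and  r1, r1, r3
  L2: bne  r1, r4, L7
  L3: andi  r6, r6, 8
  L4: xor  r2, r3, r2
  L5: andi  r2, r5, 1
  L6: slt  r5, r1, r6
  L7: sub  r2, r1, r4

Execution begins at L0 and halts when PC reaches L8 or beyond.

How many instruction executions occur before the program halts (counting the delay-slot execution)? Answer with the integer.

PC=0  nor  r2, r5, r2        | r0=0 r1=7 r2=65520 r3=2 r4=13 r5=15 r6=7
PC=1  and  r1, r1, r3        | r0=0 r1=2 r2=65520 r3=2 r4=13 r5=15 r6=7
PC=2  bne  r1, r4, L7        | r0=0 r1=2 r2=65520 r3=2 r4=13 r5=15 r6=7  [TAKEN]
PC=3  andi  r6, r6, 8        | r0=0 r1=2 r2=65520 r3=2 r4=13 r5=15 r6=0
PC=7  sub  r2, r1, r4        | r0=0 r1=2 r2=65525 r3=2 r4=13 r5=15 r6=0

5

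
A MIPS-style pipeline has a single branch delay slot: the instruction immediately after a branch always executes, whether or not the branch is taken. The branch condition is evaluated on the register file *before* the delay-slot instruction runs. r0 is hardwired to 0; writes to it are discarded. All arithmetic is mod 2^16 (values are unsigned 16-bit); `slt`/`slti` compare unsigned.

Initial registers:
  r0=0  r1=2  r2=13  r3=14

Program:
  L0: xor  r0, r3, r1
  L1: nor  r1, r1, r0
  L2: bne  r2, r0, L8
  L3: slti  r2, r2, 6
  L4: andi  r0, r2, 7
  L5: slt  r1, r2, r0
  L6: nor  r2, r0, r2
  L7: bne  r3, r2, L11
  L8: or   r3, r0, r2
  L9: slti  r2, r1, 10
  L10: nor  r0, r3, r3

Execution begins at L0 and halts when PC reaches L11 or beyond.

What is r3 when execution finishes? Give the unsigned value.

  step pc=0: xor  r0, r3, r1  regs=(0,2,13,14)
  step pc=1: nor  r1, r1, r0  regs=(0,65533,13,14)
  step pc=2: bne  r2, r0, L8  cond=T  regs=(0,65533,13,14)
  step pc=3: slti  r2, r2, 6  regs=(0,65533,0,14)
  step pc=8: or   r3, r0, r2  regs=(0,65533,0,0)
  step pc=9: slti  r2, r1, 10  regs=(0,65533,0,0)
  step pc=10: nor  r0, r3, r3  regs=(0,65533,0,0)

0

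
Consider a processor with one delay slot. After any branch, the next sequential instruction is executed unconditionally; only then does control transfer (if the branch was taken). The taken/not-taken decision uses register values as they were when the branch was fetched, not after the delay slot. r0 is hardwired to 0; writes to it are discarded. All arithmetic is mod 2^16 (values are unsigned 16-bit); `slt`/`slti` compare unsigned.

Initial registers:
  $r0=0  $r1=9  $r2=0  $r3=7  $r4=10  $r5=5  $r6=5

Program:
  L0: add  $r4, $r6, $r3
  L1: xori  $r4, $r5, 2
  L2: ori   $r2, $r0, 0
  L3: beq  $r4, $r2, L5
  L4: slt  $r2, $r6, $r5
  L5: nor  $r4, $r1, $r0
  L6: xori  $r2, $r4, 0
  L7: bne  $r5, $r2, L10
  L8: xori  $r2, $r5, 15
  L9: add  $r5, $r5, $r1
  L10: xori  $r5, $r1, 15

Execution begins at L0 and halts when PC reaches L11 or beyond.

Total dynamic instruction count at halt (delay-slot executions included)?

PC=0  add  $r4, $r6, $r3     | $r0=0 $r1=9 $r2=0 $r3=7 $r4=12 $r5=5 $r6=5
PC=1  xori  $r4, $r5, 2      | $r0=0 $r1=9 $r2=0 $r3=7 $r4=7 $r5=5 $r6=5
PC=2  ori   $r2, $r0, 0      | $r0=0 $r1=9 $r2=0 $r3=7 $r4=7 $r5=5 $r6=5
PC=3  beq  $r4, $r2, L5      | $r0=0 $r1=9 $r2=0 $r3=7 $r4=7 $r5=5 $r6=5  [not taken]
PC=4  slt  $r2, $r6, $r5     | $r0=0 $r1=9 $r2=0 $r3=7 $r4=7 $r5=5 $r6=5
PC=5  nor  $r4, $r1, $r0     | $r0=0 $r1=9 $r2=0 $r3=7 $r4=65526 $r5=5 $r6=5
PC=6  xori  $r2, $r4, 0      | $r0=0 $r1=9 $r2=65526 $r3=7 $r4=65526 $r5=5 $r6=5
PC=7  bne  $r5, $r2, L10     | $r0=0 $r1=9 $r2=65526 $r3=7 $r4=65526 $r5=5 $r6=5  [TAKEN]
PC=8  xori  $r2, $r5, 15     | $r0=0 $r1=9 $r2=10 $r3=7 $r4=65526 $r5=5 $r6=5
PC=10 xori  $r5, $r1, 15     | $r0=0 $r1=9 $r2=10 $r3=7 $r4=65526 $r5=6 $r6=5

10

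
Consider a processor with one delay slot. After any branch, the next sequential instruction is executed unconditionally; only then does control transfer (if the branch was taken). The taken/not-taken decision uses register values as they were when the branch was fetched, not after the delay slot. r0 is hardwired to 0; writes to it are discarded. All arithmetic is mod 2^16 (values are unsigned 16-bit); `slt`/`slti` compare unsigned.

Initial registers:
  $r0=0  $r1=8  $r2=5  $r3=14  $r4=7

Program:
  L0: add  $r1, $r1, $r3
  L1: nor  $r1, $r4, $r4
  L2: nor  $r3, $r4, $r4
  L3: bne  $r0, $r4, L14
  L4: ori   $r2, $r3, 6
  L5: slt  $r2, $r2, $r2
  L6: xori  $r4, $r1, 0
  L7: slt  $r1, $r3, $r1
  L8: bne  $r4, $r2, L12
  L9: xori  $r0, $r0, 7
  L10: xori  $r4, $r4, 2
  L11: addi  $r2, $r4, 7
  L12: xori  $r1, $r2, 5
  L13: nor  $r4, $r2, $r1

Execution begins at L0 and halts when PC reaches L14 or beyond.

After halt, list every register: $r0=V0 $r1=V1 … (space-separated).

$r0=0 $r1=65528 $r2=65534 $r3=65528 $r4=7

  step pc=0: add  $r1, $r1, $r3  regs=(0,22,5,14,7)
  step pc=1: nor  $r1, $r4, $r4  regs=(0,65528,5,14,7)
  step pc=2: nor  $r3, $r4, $r4  regs=(0,65528,5,65528,7)
  step pc=3: bne  $r0, $r4, L14  cond=T  regs=(0,65528,5,65528,7)
  step pc=4: ori   $r2, $r3, 6  regs=(0,65528,65534,65528,7)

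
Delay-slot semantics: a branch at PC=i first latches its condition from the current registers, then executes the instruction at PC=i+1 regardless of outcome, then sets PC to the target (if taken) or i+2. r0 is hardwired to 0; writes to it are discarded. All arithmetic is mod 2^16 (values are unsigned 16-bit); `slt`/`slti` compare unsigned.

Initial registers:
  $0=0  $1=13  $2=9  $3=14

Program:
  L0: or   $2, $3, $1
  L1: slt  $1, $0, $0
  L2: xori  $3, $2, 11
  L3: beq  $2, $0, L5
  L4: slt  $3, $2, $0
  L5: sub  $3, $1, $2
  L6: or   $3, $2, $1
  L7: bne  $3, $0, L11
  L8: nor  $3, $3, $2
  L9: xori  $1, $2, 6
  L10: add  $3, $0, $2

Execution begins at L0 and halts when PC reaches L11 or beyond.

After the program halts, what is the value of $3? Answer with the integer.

PC=0  or   $2, $3, $1        | $0=0 $1=13 $2=15 $3=14
PC=1  slt  $1, $0, $0        | $0=0 $1=0 $2=15 $3=14
PC=2  xori  $3, $2, 11       | $0=0 $1=0 $2=15 $3=4
PC=3  beq  $2, $0, L5        | $0=0 $1=0 $2=15 $3=4  [not taken]
PC=4  slt  $3, $2, $0        | $0=0 $1=0 $2=15 $3=0
PC=5  sub  $3, $1, $2        | $0=0 $1=0 $2=15 $3=65521
PC=6  or   $3, $2, $1        | $0=0 $1=0 $2=15 $3=15
PC=7  bne  $3, $0, L11       | $0=0 $1=0 $2=15 $3=15  [TAKEN]
PC=8  nor  $3, $3, $2        | $0=0 $1=0 $2=15 $3=65520

65520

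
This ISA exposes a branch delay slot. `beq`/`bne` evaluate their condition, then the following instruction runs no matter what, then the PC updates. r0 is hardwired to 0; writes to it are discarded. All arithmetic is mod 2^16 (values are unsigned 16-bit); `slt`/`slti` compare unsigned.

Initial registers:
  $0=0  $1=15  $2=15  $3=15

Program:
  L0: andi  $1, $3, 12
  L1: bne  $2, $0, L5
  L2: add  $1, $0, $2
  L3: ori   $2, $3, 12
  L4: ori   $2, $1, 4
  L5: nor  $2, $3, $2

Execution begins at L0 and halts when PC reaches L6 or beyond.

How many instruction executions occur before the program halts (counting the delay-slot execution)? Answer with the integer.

4

  step pc=0: andi  $1, $3, 12  regs=(0,12,15,15)
  step pc=1: bne  $2, $0, L5  cond=T  regs=(0,12,15,15)
  step pc=2: add  $1, $0, $2  regs=(0,15,15,15)
  step pc=5: nor  $2, $3, $2  regs=(0,15,65520,15)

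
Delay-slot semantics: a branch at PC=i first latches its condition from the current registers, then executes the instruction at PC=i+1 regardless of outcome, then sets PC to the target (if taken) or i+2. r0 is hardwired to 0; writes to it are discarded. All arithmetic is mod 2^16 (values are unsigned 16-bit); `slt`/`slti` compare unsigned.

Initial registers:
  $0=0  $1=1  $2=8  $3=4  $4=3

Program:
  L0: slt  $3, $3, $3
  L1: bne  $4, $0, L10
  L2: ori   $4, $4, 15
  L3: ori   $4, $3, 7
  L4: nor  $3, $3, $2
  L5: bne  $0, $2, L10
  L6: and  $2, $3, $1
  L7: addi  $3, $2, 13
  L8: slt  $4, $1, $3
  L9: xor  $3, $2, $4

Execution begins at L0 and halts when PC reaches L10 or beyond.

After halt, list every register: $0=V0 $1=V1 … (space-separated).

PC=0  slt  $3, $3, $3        | $0=0 $1=1 $2=8 $3=0 $4=3
PC=1  bne  $4, $0, L10       | $0=0 $1=1 $2=8 $3=0 $4=3  [TAKEN]
PC=2  ori   $4, $4, 15       | $0=0 $1=1 $2=8 $3=0 $4=15

$0=0 $1=1 $2=8 $3=0 $4=15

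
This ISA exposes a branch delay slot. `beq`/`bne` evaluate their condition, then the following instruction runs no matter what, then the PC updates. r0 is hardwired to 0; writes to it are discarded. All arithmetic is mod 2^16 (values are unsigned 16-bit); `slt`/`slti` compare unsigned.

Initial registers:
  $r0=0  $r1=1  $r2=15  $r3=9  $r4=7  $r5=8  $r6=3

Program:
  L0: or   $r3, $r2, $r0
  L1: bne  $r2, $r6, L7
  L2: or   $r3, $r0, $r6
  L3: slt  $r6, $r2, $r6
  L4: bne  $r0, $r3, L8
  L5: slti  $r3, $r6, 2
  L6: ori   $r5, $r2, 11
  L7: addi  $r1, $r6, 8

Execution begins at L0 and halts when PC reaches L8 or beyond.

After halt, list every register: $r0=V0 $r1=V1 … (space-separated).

[0] or   $r3, $r2, $r0  →  {$r0:0, $r1:1, $r2:15, $r3:15, $r4:7, $r5:8, $r6:3}
[1] bne  $r2, $r6, L7  →  {$r0:0, $r1:1, $r2:15, $r3:15, $r4:7, $r5:8, $r6:3}  ⟨branch taken⟩
[2] or   $r3, $r0, $r6  →  {$r0:0, $r1:1, $r2:15, $r3:3, $r4:7, $r5:8, $r6:3}
[7] addi  $r1, $r6, 8  →  {$r0:0, $r1:11, $r2:15, $r3:3, $r4:7, $r5:8, $r6:3}

$r0=0 $r1=11 $r2=15 $r3=3 $r4=7 $r5=8 $r6=3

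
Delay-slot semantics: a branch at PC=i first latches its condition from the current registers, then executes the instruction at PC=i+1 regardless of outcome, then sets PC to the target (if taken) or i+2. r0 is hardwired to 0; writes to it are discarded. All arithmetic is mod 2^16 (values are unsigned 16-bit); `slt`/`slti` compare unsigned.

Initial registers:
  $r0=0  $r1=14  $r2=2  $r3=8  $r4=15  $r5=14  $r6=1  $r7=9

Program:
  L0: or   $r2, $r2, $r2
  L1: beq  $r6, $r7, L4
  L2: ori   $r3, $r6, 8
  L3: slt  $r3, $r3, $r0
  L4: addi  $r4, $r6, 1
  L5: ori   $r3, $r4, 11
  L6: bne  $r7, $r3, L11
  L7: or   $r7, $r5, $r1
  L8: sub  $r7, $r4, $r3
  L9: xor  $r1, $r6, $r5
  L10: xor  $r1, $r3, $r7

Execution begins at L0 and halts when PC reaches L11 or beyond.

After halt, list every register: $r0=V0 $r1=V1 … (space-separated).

$r0=0 $r1=14 $r2=2 $r3=11 $r4=2 $r5=14 $r6=1 $r7=14

PC=0  or   $r2, $r2, $r2     | $r0=0 $r1=14 $r2=2 $r3=8 $r4=15 $r5=14 $r6=1 $r7=9
PC=1  beq  $r6, $r7, L4      | $r0=0 $r1=14 $r2=2 $r3=8 $r4=15 $r5=14 $r6=1 $r7=9  [not taken]
PC=2  ori   $r3, $r6, 8      | $r0=0 $r1=14 $r2=2 $r3=9 $r4=15 $r5=14 $r6=1 $r7=9
PC=3  slt  $r3, $r3, $r0     | $r0=0 $r1=14 $r2=2 $r3=0 $r4=15 $r5=14 $r6=1 $r7=9
PC=4  addi  $r4, $r6, 1      | $r0=0 $r1=14 $r2=2 $r3=0 $r4=2 $r5=14 $r6=1 $r7=9
PC=5  ori   $r3, $r4, 11     | $r0=0 $r1=14 $r2=2 $r3=11 $r4=2 $r5=14 $r6=1 $r7=9
PC=6  bne  $r7, $r3, L11     | $r0=0 $r1=14 $r2=2 $r3=11 $r4=2 $r5=14 $r6=1 $r7=9  [TAKEN]
PC=7  or   $r7, $r5, $r1     | $r0=0 $r1=14 $r2=2 $r3=11 $r4=2 $r5=14 $r6=1 $r7=14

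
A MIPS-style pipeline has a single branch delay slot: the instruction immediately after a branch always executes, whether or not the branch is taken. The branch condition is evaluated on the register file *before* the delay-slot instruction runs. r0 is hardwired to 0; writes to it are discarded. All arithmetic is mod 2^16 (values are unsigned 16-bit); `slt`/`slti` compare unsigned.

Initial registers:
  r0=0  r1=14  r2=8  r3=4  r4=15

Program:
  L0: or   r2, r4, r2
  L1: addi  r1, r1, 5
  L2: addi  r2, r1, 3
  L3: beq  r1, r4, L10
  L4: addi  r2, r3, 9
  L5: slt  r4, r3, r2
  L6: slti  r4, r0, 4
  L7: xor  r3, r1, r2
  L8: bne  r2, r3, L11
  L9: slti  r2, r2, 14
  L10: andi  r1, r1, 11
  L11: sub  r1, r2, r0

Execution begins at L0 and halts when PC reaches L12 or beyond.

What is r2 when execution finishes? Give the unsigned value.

PC=0  or   r2, r4, r2        | r0=0 r1=14 r2=15 r3=4 r4=15
PC=1  addi  r1, r1, 5        | r0=0 r1=19 r2=15 r3=4 r4=15
PC=2  addi  r2, r1, 3        | r0=0 r1=19 r2=22 r3=4 r4=15
PC=3  beq  r1, r4, L10       | r0=0 r1=19 r2=22 r3=4 r4=15  [not taken]
PC=4  addi  r2, r3, 9        | r0=0 r1=19 r2=13 r3=4 r4=15
PC=5  slt  r4, r3, r2        | r0=0 r1=19 r2=13 r3=4 r4=1
PC=6  slti  r4, r0, 4        | r0=0 r1=19 r2=13 r3=4 r4=1
PC=7  xor  r3, r1, r2        | r0=0 r1=19 r2=13 r3=30 r4=1
PC=8  bne  r2, r3, L11       | r0=0 r1=19 r2=13 r3=30 r4=1  [TAKEN]
PC=9  slti  r2, r2, 14       | r0=0 r1=19 r2=1 r3=30 r4=1
PC=11 sub  r1, r2, r0        | r0=0 r1=1 r2=1 r3=30 r4=1

1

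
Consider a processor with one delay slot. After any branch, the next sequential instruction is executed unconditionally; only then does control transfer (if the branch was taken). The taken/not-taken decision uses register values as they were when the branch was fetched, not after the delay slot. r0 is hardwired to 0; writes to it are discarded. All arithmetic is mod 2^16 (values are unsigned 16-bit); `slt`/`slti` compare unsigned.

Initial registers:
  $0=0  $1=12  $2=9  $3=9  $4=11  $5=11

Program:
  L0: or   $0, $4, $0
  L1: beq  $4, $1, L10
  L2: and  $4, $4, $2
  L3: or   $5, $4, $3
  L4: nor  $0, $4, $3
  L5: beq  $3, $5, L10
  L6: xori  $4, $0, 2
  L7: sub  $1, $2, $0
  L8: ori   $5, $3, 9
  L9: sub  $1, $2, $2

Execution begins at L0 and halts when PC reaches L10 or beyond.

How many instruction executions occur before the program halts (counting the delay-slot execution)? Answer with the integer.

7

  step pc=0: or   $0, $4, $0  regs=(0,12,9,9,11,11)
  step pc=1: beq  $4, $1, L10  cond=F  regs=(0,12,9,9,11,11)
  step pc=2: and  $4, $4, $2  regs=(0,12,9,9,9,11)
  step pc=3: or   $5, $4, $3  regs=(0,12,9,9,9,9)
  step pc=4: nor  $0, $4, $3  regs=(0,12,9,9,9,9)
  step pc=5: beq  $3, $5, L10  cond=T  regs=(0,12,9,9,9,9)
  step pc=6: xori  $4, $0, 2  regs=(0,12,9,9,2,9)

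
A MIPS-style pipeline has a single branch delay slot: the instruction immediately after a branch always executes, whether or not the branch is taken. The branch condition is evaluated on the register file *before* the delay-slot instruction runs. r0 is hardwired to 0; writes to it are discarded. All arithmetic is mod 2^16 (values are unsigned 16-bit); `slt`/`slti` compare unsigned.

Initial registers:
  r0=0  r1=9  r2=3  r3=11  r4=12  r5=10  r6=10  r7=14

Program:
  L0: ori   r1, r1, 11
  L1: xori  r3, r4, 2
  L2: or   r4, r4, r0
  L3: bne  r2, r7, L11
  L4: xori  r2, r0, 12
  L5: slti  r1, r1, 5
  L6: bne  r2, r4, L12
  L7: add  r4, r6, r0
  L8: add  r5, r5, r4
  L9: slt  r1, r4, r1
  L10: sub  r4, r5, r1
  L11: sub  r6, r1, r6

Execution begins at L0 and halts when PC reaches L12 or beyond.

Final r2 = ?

  step pc=0: ori   r1, r1, 11  regs=(0,11,3,11,12,10,10,14)
  step pc=1: xori  r3, r4, 2  regs=(0,11,3,14,12,10,10,14)
  step pc=2: or   r4, r4, r0  regs=(0,11,3,14,12,10,10,14)
  step pc=3: bne  r2, r7, L11  cond=T  regs=(0,11,3,14,12,10,10,14)
  step pc=4: xori  r2, r0, 12  regs=(0,11,12,14,12,10,10,14)
  step pc=11: sub  r6, r1, r6  regs=(0,11,12,14,12,10,1,14)

12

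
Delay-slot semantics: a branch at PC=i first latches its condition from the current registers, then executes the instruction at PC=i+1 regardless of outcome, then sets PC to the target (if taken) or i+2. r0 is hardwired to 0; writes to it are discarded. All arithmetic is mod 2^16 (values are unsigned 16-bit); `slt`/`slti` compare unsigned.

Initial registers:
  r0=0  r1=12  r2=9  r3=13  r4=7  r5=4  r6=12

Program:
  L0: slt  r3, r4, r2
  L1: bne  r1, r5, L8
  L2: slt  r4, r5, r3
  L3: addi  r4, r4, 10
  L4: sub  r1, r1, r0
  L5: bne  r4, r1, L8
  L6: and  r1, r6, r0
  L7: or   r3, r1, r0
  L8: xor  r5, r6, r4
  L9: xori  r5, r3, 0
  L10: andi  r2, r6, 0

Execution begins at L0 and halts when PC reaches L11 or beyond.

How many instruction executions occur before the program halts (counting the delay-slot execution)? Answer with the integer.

#0 slt  r3, r4, r2 ; 0/12/9/1/7/4/12
#1 bne  r1, r5, L8 ; 0/12/9/1/7/4/12 ; →target
#2 slt  r4, r5, r3 ; 0/12/9/1/0/4/12
#8 xor  r5, r6, r4 ; 0/12/9/1/0/12/12
#9 xori  r5, r3, 0 ; 0/12/9/1/0/1/12
#10 andi  r2, r6, 0 ; 0/12/0/1/0/1/12

6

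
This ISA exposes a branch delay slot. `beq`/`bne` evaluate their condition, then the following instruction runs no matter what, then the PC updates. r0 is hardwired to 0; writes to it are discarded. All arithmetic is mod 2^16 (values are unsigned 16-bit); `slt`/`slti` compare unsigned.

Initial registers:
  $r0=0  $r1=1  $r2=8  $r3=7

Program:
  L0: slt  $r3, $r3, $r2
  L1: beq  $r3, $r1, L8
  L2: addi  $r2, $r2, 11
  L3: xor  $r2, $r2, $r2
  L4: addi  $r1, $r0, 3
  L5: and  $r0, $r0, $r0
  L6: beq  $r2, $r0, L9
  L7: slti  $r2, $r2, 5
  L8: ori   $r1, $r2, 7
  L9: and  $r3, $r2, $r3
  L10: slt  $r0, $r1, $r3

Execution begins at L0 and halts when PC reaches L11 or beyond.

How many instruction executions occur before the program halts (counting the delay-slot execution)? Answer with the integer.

PC=0  slt  $r3, $r3, $r2     | $r0=0 $r1=1 $r2=8 $r3=1
PC=1  beq  $r3, $r1, L8      | $r0=0 $r1=1 $r2=8 $r3=1  [TAKEN]
PC=2  addi  $r2, $r2, 11     | $r0=0 $r1=1 $r2=19 $r3=1
PC=8  ori   $r1, $r2, 7      | $r0=0 $r1=23 $r2=19 $r3=1
PC=9  and  $r3, $r2, $r3     | $r0=0 $r1=23 $r2=19 $r3=1
PC=10 slt  $r0, $r1, $r3     | $r0=0 $r1=23 $r2=19 $r3=1

6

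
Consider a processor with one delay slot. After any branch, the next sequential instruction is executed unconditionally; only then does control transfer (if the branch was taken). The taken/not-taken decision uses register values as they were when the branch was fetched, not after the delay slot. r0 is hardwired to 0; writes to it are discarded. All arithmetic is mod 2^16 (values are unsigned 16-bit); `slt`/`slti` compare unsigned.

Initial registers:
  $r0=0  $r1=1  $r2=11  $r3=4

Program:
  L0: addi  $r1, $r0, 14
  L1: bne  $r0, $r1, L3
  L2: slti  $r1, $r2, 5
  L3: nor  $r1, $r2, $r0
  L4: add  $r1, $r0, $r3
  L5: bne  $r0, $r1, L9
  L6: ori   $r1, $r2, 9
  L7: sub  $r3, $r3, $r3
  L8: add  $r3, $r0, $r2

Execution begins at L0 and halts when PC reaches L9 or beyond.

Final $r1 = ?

PC=0  addi  $r1, $r0, 14     | $r0=0 $r1=14 $r2=11 $r3=4
PC=1  bne  $r0, $r1, L3      | $r0=0 $r1=14 $r2=11 $r3=4  [TAKEN]
PC=2  slti  $r1, $r2, 5      | $r0=0 $r1=0 $r2=11 $r3=4
PC=3  nor  $r1, $r2, $r0     | $r0=0 $r1=65524 $r2=11 $r3=4
PC=4  add  $r1, $r0, $r3     | $r0=0 $r1=4 $r2=11 $r3=4
PC=5  bne  $r0, $r1, L9      | $r0=0 $r1=4 $r2=11 $r3=4  [TAKEN]
PC=6  ori   $r1, $r2, 9      | $r0=0 $r1=11 $r2=11 $r3=4

11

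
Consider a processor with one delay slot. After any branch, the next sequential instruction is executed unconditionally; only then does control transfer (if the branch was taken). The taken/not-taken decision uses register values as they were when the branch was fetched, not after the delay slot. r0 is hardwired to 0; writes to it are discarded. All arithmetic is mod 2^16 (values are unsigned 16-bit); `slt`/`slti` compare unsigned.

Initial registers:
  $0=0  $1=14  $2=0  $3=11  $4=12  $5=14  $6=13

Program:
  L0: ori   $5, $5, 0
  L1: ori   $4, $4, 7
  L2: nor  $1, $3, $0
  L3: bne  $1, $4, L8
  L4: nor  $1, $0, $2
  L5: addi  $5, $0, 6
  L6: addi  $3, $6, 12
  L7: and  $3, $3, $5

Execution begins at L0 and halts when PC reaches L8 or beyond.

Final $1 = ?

65535

  step pc=0: ori   $5, $5, 0  regs=(0,14,0,11,12,14,13)
  step pc=1: ori   $4, $4, 7  regs=(0,14,0,11,15,14,13)
  step pc=2: nor  $1, $3, $0  regs=(0,65524,0,11,15,14,13)
  step pc=3: bne  $1, $4, L8  cond=T  regs=(0,65524,0,11,15,14,13)
  step pc=4: nor  $1, $0, $2  regs=(0,65535,0,11,15,14,13)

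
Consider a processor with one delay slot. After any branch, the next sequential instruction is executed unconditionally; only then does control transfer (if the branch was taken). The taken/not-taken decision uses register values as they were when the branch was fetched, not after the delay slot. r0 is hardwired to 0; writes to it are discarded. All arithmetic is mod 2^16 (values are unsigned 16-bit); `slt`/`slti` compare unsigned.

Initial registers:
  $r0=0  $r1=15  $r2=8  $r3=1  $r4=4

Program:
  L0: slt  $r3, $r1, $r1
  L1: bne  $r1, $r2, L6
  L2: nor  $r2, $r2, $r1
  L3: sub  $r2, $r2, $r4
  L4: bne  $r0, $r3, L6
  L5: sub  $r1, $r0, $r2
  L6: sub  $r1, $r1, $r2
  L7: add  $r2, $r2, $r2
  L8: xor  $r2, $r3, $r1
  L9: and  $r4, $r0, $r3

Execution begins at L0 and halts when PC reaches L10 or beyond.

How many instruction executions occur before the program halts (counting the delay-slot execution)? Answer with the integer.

7

  step pc=0: slt  $r3, $r1, $r1  regs=(0,15,8,0,4)
  step pc=1: bne  $r1, $r2, L6  cond=T  regs=(0,15,8,0,4)
  step pc=2: nor  $r2, $r2, $r1  regs=(0,15,65520,0,4)
  step pc=6: sub  $r1, $r1, $r2  regs=(0,31,65520,0,4)
  step pc=7: add  $r2, $r2, $r2  regs=(0,31,65504,0,4)
  step pc=8: xor  $r2, $r3, $r1  regs=(0,31,31,0,4)
  step pc=9: and  $r4, $r0, $r3  regs=(0,31,31,0,0)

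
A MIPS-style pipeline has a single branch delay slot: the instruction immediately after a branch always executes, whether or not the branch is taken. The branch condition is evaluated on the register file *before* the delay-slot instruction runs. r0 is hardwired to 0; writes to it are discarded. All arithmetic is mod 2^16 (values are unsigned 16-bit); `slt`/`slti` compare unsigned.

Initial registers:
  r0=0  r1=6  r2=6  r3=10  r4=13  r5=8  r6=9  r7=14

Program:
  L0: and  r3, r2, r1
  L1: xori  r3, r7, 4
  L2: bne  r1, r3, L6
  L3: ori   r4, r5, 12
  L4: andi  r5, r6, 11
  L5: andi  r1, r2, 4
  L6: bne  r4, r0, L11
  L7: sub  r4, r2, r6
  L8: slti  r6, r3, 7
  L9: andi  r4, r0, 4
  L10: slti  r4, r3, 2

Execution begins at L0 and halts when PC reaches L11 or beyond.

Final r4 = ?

PC=0  and  r3, r2, r1        | r0=0 r1=6 r2=6 r3=6 r4=13 r5=8 r6=9 r7=14
PC=1  xori  r3, r7, 4        | r0=0 r1=6 r2=6 r3=10 r4=13 r5=8 r6=9 r7=14
PC=2  bne  r1, r3, L6        | r0=0 r1=6 r2=6 r3=10 r4=13 r5=8 r6=9 r7=14  [TAKEN]
PC=3  ori   r4, r5, 12       | r0=0 r1=6 r2=6 r3=10 r4=12 r5=8 r6=9 r7=14
PC=6  bne  r4, r0, L11       | r0=0 r1=6 r2=6 r3=10 r4=12 r5=8 r6=9 r7=14  [TAKEN]
PC=7  sub  r4, r2, r6        | r0=0 r1=6 r2=6 r3=10 r4=65533 r5=8 r6=9 r7=14

65533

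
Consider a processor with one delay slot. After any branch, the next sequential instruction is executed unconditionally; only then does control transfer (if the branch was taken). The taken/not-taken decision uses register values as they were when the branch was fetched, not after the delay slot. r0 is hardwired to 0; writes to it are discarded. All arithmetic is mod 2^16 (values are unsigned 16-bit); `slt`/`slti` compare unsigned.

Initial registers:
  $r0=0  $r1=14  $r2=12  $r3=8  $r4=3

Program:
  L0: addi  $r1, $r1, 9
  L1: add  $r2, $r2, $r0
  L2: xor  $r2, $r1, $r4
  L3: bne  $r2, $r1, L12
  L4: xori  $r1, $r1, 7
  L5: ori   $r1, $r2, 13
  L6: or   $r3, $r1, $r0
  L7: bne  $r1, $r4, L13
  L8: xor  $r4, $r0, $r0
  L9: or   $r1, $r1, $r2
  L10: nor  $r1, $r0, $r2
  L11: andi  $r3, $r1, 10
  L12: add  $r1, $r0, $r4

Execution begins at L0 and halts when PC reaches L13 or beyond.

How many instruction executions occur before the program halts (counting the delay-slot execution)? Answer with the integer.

[0] addi  $r1, $r1, 9  →  {$r0:0, $r1:23, $r2:12, $r3:8, $r4:3}
[1] add  $r2, $r2, $r0  →  {$r0:0, $r1:23, $r2:12, $r3:8, $r4:3}
[2] xor  $r2, $r1, $r4  →  {$r0:0, $r1:23, $r2:20, $r3:8, $r4:3}
[3] bne  $r2, $r1, L12  →  {$r0:0, $r1:23, $r2:20, $r3:8, $r4:3}  ⟨branch taken⟩
[4] xori  $r1, $r1, 7  →  {$r0:0, $r1:16, $r2:20, $r3:8, $r4:3}
[12] add  $r1, $r0, $r4  →  {$r0:0, $r1:3, $r2:20, $r3:8, $r4:3}

6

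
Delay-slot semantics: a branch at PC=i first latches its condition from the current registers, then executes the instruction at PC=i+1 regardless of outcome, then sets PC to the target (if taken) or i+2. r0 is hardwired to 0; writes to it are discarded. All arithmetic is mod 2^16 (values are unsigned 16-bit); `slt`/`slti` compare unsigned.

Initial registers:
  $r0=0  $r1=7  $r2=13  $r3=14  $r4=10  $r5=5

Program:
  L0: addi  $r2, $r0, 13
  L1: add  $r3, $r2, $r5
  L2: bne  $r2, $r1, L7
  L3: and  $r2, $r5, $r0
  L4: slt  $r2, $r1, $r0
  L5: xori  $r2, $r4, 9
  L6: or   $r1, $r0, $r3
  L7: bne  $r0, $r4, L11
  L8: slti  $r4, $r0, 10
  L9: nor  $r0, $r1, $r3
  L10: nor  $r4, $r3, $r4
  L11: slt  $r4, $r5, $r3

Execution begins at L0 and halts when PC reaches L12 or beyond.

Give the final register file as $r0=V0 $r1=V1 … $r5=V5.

$r0=0 $r1=7 $r2=0 $r3=18 $r4=1 $r5=5

#0 addi  $r2, $r0, 13 ; 0/7/13/14/10/5
#1 add  $r3, $r2, $r5 ; 0/7/13/18/10/5
#2 bne  $r2, $r1, L7 ; 0/7/13/18/10/5 ; →target
#3 and  $r2, $r5, $r0 ; 0/7/0/18/10/5
#7 bne  $r0, $r4, L11 ; 0/7/0/18/10/5 ; →target
#8 slti  $r4, $r0, 10 ; 0/7/0/18/1/5
#11 slt  $r4, $r5, $r3 ; 0/7/0/18/1/5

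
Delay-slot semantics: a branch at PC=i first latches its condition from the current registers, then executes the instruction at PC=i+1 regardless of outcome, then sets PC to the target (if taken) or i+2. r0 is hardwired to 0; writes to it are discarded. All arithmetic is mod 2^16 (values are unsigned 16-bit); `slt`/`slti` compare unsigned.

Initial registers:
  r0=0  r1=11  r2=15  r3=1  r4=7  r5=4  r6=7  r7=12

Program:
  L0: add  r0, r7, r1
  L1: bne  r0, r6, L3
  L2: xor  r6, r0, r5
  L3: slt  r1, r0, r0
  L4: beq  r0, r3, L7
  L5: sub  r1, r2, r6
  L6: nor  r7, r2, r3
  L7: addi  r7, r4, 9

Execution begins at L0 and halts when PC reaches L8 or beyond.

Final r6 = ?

PC=0  add  r0, r7, r1        | r0=0 r1=11 r2=15 r3=1 r4=7 r5=4 r6=7 r7=12
PC=1  bne  r0, r6, L3        | r0=0 r1=11 r2=15 r3=1 r4=7 r5=4 r6=7 r7=12  [TAKEN]
PC=2  xor  r6, r0, r5        | r0=0 r1=11 r2=15 r3=1 r4=7 r5=4 r6=4 r7=12
PC=3  slt  r1, r0, r0        | r0=0 r1=0 r2=15 r3=1 r4=7 r5=4 r6=4 r7=12
PC=4  beq  r0, r3, L7        | r0=0 r1=0 r2=15 r3=1 r4=7 r5=4 r6=4 r7=12  [not taken]
PC=5  sub  r1, r2, r6        | r0=0 r1=11 r2=15 r3=1 r4=7 r5=4 r6=4 r7=12
PC=6  nor  r7, r2, r3        | r0=0 r1=11 r2=15 r3=1 r4=7 r5=4 r6=4 r7=65520
PC=7  addi  r7, r4, 9        | r0=0 r1=11 r2=15 r3=1 r4=7 r5=4 r6=4 r7=16

4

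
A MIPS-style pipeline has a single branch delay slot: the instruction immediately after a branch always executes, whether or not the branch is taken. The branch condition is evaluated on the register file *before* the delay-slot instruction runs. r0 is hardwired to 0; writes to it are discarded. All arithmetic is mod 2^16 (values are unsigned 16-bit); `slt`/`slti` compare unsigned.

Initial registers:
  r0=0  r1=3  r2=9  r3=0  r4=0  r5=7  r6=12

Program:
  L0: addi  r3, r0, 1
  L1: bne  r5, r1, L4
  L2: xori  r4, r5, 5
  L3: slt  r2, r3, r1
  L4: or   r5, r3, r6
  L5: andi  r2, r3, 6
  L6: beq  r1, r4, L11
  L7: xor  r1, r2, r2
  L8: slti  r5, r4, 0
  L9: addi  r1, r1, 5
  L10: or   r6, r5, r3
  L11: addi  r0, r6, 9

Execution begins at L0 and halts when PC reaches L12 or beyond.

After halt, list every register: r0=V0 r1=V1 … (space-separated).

PC=0  addi  r3, r0, 1        | r0=0 r1=3 r2=9 r3=1 r4=0 r5=7 r6=12
PC=1  bne  r5, r1, L4        | r0=0 r1=3 r2=9 r3=1 r4=0 r5=7 r6=12  [TAKEN]
PC=2  xori  r4, r5, 5        | r0=0 r1=3 r2=9 r3=1 r4=2 r5=7 r6=12
PC=4  or   r5, r3, r6        | r0=0 r1=3 r2=9 r3=1 r4=2 r5=13 r6=12
PC=5  andi  r2, r3, 6        | r0=0 r1=3 r2=0 r3=1 r4=2 r5=13 r6=12
PC=6  beq  r1, r4, L11       | r0=0 r1=3 r2=0 r3=1 r4=2 r5=13 r6=12  [not taken]
PC=7  xor  r1, r2, r2        | r0=0 r1=0 r2=0 r3=1 r4=2 r5=13 r6=12
PC=8  slti  r5, r4, 0        | r0=0 r1=0 r2=0 r3=1 r4=2 r5=0 r6=12
PC=9  addi  r1, r1, 5        | r0=0 r1=5 r2=0 r3=1 r4=2 r5=0 r6=12
PC=10 or   r6, r5, r3        | r0=0 r1=5 r2=0 r3=1 r4=2 r5=0 r6=1
PC=11 addi  r0, r6, 9        | r0=0 r1=5 r2=0 r3=1 r4=2 r5=0 r6=1

r0=0 r1=5 r2=0 r3=1 r4=2 r5=0 r6=1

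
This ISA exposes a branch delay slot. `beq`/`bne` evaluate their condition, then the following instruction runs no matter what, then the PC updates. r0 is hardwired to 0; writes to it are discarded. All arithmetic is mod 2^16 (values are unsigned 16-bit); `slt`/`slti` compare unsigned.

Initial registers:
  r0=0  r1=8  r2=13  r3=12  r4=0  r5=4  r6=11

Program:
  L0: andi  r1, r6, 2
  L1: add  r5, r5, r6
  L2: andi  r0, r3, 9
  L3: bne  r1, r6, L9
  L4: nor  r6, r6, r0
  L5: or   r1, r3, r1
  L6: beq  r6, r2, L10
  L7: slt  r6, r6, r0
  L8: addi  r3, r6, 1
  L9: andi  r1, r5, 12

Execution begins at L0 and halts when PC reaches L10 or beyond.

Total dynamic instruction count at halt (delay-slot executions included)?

#0 andi  r1, r6, 2 ; 0/2/13/12/0/4/11
#1 add  r5, r5, r6 ; 0/2/13/12/0/15/11
#2 andi  r0, r3, 9 ; 0/2/13/12/0/15/11
#3 bne  r1, r6, L9 ; 0/2/13/12/0/15/11 ; →target
#4 nor  r6, r6, r0 ; 0/2/13/12/0/15/65524
#9 andi  r1, r5, 12 ; 0/12/13/12/0/15/65524

6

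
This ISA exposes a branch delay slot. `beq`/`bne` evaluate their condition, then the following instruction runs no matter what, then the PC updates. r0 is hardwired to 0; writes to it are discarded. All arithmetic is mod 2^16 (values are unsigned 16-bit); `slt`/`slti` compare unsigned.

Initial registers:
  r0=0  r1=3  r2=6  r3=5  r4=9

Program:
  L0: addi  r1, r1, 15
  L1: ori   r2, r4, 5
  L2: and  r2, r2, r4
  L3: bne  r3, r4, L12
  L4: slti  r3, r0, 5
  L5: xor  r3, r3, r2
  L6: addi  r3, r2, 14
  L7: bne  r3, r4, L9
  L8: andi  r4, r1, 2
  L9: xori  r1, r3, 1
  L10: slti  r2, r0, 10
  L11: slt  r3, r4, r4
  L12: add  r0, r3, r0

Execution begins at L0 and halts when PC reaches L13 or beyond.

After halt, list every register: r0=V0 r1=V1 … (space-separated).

r0=0 r1=18 r2=9 r3=1 r4=9

PC=0  addi  r1, r1, 15       | r0=0 r1=18 r2=6 r3=5 r4=9
PC=1  ori   r2, r4, 5        | r0=0 r1=18 r2=13 r3=5 r4=9
PC=2  and  r2, r2, r4        | r0=0 r1=18 r2=9 r3=5 r4=9
PC=3  bne  r3, r4, L12       | r0=0 r1=18 r2=9 r3=5 r4=9  [TAKEN]
PC=4  slti  r3, r0, 5        | r0=0 r1=18 r2=9 r3=1 r4=9
PC=12 add  r0, r3, r0        | r0=0 r1=18 r2=9 r3=1 r4=9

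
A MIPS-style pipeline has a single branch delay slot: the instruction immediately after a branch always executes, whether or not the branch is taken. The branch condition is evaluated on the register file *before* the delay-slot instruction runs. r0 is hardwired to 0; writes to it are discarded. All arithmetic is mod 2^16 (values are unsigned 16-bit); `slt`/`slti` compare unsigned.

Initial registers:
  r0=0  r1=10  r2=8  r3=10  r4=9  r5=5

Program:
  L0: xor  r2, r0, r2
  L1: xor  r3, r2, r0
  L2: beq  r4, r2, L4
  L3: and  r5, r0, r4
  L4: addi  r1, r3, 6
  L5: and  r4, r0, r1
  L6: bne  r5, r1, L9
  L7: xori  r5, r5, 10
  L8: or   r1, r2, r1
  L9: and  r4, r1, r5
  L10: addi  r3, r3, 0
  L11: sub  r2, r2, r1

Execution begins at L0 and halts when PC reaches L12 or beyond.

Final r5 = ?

PC=0  xor  r2, r0, r2        | r0=0 r1=10 r2=8 r3=10 r4=9 r5=5
PC=1  xor  r3, r2, r0        | r0=0 r1=10 r2=8 r3=8 r4=9 r5=5
PC=2  beq  r4, r2, L4        | r0=0 r1=10 r2=8 r3=8 r4=9 r5=5  [not taken]
PC=3  and  r5, r0, r4        | r0=0 r1=10 r2=8 r3=8 r4=9 r5=0
PC=4  addi  r1, r3, 6        | r0=0 r1=14 r2=8 r3=8 r4=9 r5=0
PC=5  and  r4, r0, r1        | r0=0 r1=14 r2=8 r3=8 r4=0 r5=0
PC=6  bne  r5, r1, L9        | r0=0 r1=14 r2=8 r3=8 r4=0 r5=0  [TAKEN]
PC=7  xori  r5, r5, 10       | r0=0 r1=14 r2=8 r3=8 r4=0 r5=10
PC=9  and  r4, r1, r5        | r0=0 r1=14 r2=8 r3=8 r4=10 r5=10
PC=10 addi  r3, r3, 0        | r0=0 r1=14 r2=8 r3=8 r4=10 r5=10
PC=11 sub  r2, r2, r1        | r0=0 r1=14 r2=65530 r3=8 r4=10 r5=10

10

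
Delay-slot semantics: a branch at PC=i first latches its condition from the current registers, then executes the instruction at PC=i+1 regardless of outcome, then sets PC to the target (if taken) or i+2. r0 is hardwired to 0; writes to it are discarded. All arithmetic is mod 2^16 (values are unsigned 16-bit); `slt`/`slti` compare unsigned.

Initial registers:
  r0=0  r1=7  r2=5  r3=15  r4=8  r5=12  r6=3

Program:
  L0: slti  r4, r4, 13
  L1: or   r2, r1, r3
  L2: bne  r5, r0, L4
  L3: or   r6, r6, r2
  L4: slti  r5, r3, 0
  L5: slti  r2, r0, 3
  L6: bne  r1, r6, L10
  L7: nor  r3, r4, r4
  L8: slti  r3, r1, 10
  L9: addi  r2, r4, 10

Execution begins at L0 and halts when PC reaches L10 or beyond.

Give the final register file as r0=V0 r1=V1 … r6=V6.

  step pc=0: slti  r4, r4, 13  regs=(0,7,5,15,1,12,3)
  step pc=1: or   r2, r1, r3  regs=(0,7,15,15,1,12,3)
  step pc=2: bne  r5, r0, L4  cond=T  regs=(0,7,15,15,1,12,3)
  step pc=3: or   r6, r6, r2  regs=(0,7,15,15,1,12,15)
  step pc=4: slti  r5, r3, 0  regs=(0,7,15,15,1,0,15)
  step pc=5: slti  r2, r0, 3  regs=(0,7,1,15,1,0,15)
  step pc=6: bne  r1, r6, L10  cond=T  regs=(0,7,1,15,1,0,15)
  step pc=7: nor  r3, r4, r4  regs=(0,7,1,65534,1,0,15)

r0=0 r1=7 r2=1 r3=65534 r4=1 r5=0 r6=15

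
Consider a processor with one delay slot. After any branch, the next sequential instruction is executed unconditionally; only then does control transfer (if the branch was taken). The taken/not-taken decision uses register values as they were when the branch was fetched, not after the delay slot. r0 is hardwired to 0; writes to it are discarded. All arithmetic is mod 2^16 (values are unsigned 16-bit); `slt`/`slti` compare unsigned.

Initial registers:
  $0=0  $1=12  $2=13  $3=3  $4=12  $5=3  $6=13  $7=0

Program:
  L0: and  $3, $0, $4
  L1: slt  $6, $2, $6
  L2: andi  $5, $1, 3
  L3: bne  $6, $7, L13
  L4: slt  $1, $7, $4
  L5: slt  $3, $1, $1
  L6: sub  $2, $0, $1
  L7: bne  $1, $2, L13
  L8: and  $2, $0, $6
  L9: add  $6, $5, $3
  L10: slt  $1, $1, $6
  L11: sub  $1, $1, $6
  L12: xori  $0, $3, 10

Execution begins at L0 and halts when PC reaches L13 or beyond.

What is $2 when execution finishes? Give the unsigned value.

PC=0  and  $3, $0, $4        | $0=0 $1=12 $2=13 $3=0 $4=12 $5=3 $6=13 $7=0
PC=1  slt  $6, $2, $6        | $0=0 $1=12 $2=13 $3=0 $4=12 $5=3 $6=0 $7=0
PC=2  andi  $5, $1, 3        | $0=0 $1=12 $2=13 $3=0 $4=12 $5=0 $6=0 $7=0
PC=3  bne  $6, $7, L13       | $0=0 $1=12 $2=13 $3=0 $4=12 $5=0 $6=0 $7=0  [not taken]
PC=4  slt  $1, $7, $4        | $0=0 $1=1 $2=13 $3=0 $4=12 $5=0 $6=0 $7=0
PC=5  slt  $3, $1, $1        | $0=0 $1=1 $2=13 $3=0 $4=12 $5=0 $6=0 $7=0
PC=6  sub  $2, $0, $1        | $0=0 $1=1 $2=65535 $3=0 $4=12 $5=0 $6=0 $7=0
PC=7  bne  $1, $2, L13       | $0=0 $1=1 $2=65535 $3=0 $4=12 $5=0 $6=0 $7=0  [TAKEN]
PC=8  and  $2, $0, $6        | $0=0 $1=1 $2=0 $3=0 $4=12 $5=0 $6=0 $7=0

0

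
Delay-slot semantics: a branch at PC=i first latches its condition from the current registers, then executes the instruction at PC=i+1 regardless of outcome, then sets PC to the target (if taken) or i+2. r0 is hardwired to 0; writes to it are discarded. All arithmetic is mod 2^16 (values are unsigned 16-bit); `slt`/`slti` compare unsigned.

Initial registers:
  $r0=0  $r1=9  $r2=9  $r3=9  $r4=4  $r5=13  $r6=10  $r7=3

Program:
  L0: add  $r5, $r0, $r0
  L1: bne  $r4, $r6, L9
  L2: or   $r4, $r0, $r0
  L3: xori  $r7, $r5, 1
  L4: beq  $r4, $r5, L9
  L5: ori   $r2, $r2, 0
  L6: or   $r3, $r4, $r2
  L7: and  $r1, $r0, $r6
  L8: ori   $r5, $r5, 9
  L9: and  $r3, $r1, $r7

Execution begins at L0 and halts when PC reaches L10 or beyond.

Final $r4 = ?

0

  step pc=0: add  $r5, $r0, $r0  regs=(0,9,9,9,4,0,10,3)
  step pc=1: bne  $r4, $r6, L9  cond=T  regs=(0,9,9,9,4,0,10,3)
  step pc=2: or   $r4, $r0, $r0  regs=(0,9,9,9,0,0,10,3)
  step pc=9: and  $r3, $r1, $r7  regs=(0,9,9,1,0,0,10,3)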